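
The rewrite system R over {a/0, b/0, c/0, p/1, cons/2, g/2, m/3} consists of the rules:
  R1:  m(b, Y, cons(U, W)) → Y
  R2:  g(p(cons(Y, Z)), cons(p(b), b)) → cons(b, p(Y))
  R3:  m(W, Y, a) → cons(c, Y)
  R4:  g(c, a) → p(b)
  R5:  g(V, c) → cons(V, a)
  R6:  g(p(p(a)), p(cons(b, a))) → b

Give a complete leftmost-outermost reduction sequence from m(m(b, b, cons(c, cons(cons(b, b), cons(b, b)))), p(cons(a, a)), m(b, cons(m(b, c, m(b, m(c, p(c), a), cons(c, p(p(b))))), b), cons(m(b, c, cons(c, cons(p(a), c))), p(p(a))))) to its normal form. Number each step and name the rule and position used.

1. m(m(b, b, cons(c, cons(cons(b, b), cons(b, b)))), p(cons(a, a)), m(b, cons(m(b, c, m(b, m(c, p(c), a), cons(c, p(p(b))))), b), cons(m(b, c, cons(c, cons(p(a), c))), p(p(a)))))  →  m(b, p(cons(a, a)), m(b, cons(m(b, c, m(b, m(c, p(c), a), cons(c, p(p(b))))), b), cons(m(b, c, cons(c, cons(p(a), c))), p(p(a)))))   [R1 at 1]
2. m(b, p(cons(a, a)), m(b, cons(m(b, c, m(b, m(c, p(c), a), cons(c, p(p(b))))), b), cons(m(b, c, cons(c, cons(p(a), c))), p(p(a)))))  →  m(b, p(cons(a, a)), cons(m(b, c, m(b, m(c, p(c), a), cons(c, p(p(b))))), b))   [R1 at 3]
3. m(b, p(cons(a, a)), cons(m(b, c, m(b, m(c, p(c), a), cons(c, p(p(b))))), b))  →  p(cons(a, a))   [R1 at ε]

p(cons(a, a))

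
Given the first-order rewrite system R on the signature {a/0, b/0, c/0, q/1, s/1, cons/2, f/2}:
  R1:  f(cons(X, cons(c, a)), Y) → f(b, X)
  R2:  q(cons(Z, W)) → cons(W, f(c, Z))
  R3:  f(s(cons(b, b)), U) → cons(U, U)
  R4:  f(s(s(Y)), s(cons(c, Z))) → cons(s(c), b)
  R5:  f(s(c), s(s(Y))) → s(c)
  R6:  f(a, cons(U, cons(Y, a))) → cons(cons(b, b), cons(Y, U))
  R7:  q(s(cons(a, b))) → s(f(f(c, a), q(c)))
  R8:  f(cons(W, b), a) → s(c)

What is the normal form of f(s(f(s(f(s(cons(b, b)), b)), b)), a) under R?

cons(a, a)

1. f(s(f(s(f(s(cons(b, b)), b)), b)), a)  →  f(s(f(s(cons(b, b)), b)), a)   [R3 at 1.1.1.1]
2. f(s(f(s(cons(b, b)), b)), a)  →  f(s(cons(b, b)), a)   [R3 at 1.1]
3. f(s(cons(b, b)), a)  →  cons(a, a)   [R3 at ε]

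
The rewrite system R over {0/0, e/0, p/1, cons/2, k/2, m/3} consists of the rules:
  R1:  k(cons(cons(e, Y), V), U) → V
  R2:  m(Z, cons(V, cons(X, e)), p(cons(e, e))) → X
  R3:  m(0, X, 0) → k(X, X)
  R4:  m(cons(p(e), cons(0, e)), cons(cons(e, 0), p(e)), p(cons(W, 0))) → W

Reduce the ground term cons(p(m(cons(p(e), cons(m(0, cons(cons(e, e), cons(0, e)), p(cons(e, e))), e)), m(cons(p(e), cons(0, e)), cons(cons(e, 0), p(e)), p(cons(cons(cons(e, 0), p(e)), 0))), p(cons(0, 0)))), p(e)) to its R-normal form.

1. cons(p(m(cons(p(e), cons(m(0, cons(cons(e, e), cons(0, e)), p(cons(e, e))), e)), m(cons(p(e), cons(0, e)), cons(cons(e, 0), p(e)), p(cons(cons(cons(e, 0), p(e)), 0))), p(cons(0, 0)))), p(e))  →  cons(p(m(cons(p(e), cons(0, e)), m(cons(p(e), cons(0, e)), cons(cons(e, 0), p(e)), p(cons(cons(cons(e, 0), p(e)), 0))), p(cons(0, 0)))), p(e))   [R2 at 1.1.1.2.1]
2. cons(p(m(cons(p(e), cons(0, e)), m(cons(p(e), cons(0, e)), cons(cons(e, 0), p(e)), p(cons(cons(cons(e, 0), p(e)), 0))), p(cons(0, 0)))), p(e))  →  cons(p(m(cons(p(e), cons(0, e)), cons(cons(e, 0), p(e)), p(cons(0, 0)))), p(e))   [R4 at 1.1.2]
3. cons(p(m(cons(p(e), cons(0, e)), cons(cons(e, 0), p(e)), p(cons(0, 0)))), p(e))  →  cons(p(0), p(e))   [R4 at 1.1]

cons(p(0), p(e))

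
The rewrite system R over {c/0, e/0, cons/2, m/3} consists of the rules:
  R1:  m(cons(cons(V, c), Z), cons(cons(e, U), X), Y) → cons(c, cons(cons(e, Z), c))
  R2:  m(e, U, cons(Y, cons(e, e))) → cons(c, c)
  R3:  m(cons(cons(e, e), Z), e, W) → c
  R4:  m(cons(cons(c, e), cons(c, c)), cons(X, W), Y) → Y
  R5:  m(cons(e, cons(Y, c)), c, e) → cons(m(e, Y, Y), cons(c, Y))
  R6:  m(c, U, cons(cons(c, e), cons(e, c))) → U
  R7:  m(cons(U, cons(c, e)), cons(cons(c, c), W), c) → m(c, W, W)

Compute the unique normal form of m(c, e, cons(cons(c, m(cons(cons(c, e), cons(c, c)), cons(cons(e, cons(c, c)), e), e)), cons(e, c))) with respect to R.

e

1. m(c, e, cons(cons(c, m(cons(cons(c, e), cons(c, c)), cons(cons(e, cons(c, c)), e), e)), cons(e, c)))  →  m(c, e, cons(cons(c, e), cons(e, c)))   [R4 at 3.1.2]
2. m(c, e, cons(cons(c, e), cons(e, c)))  →  e   [R6 at ε]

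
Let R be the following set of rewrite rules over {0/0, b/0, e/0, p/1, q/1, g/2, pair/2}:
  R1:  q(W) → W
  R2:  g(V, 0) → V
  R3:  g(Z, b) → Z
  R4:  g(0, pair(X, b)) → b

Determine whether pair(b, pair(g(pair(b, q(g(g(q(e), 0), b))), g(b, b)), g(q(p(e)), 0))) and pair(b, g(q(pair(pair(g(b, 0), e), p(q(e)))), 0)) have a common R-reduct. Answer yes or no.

Reduce t₁ = pair(b, pair(g(pair(b, q(g(g(q(e), 0), b))), g(b, b)), g(q(p(e)), 0))):
1. pair(b, pair(g(pair(b, q(g(g(q(e), 0), b))), g(b, b)), g(q(p(e)), 0)))  →  pair(b, pair(g(pair(b, g(g(q(e), 0), b)), g(b, b)), g(q(p(e)), 0)))   [R1 at 2.1.1.2]
2. pair(b, pair(g(pair(b, g(g(q(e), 0), b)), g(b, b)), g(q(p(e)), 0)))  →  pair(b, pair(g(pair(b, g(q(e), 0)), g(b, b)), g(q(p(e)), 0)))   [R3 at 2.1.1.2]
3. pair(b, pair(g(pair(b, g(q(e), 0)), g(b, b)), g(q(p(e)), 0)))  →  pair(b, pair(g(pair(b, q(e)), g(b, b)), g(q(p(e)), 0)))   [R2 at 2.1.1.2]
4. pair(b, pair(g(pair(b, q(e)), g(b, b)), g(q(p(e)), 0)))  →  pair(b, pair(g(pair(b, e), g(b, b)), g(q(p(e)), 0)))   [R1 at 2.1.1.2]
5. pair(b, pair(g(pair(b, e), g(b, b)), g(q(p(e)), 0)))  →  pair(b, pair(g(pair(b, e), b), g(q(p(e)), 0)))   [R3 at 2.1.2]
6. pair(b, pair(g(pair(b, e), b), g(q(p(e)), 0)))  →  pair(b, pair(pair(b, e), g(q(p(e)), 0)))   [R3 at 2.1]
7. pair(b, pair(pair(b, e), g(q(p(e)), 0)))  →  pair(b, pair(pair(b, e), q(p(e))))   [R2 at 2.2]
8. pair(b, pair(pair(b, e), q(p(e))))  →  pair(b, pair(pair(b, e), p(e)))   [R1 at 2.2]

Reduce t₂ = pair(b, g(q(pair(pair(g(b, 0), e), p(q(e)))), 0)):
1. pair(b, g(q(pair(pair(g(b, 0), e), p(q(e)))), 0))  →  pair(b, q(pair(pair(g(b, 0), e), p(q(e)))))   [R2 at 2]
2. pair(b, q(pair(pair(g(b, 0), e), p(q(e)))))  →  pair(b, pair(pair(g(b, 0), e), p(q(e))))   [R1 at 2]
3. pair(b, pair(pair(g(b, 0), e), p(q(e))))  →  pair(b, pair(pair(b, e), p(q(e))))   [R2 at 2.1.1]
4. pair(b, pair(pair(b, e), p(q(e))))  →  pair(b, pair(pair(b, e), p(e)))   [R1 at 2.2.1]

yes — NF(t₁) = pair(b, pair(pair(b, e), p(e))), NF(t₂) = pair(b, pair(pair(b, e), p(e)))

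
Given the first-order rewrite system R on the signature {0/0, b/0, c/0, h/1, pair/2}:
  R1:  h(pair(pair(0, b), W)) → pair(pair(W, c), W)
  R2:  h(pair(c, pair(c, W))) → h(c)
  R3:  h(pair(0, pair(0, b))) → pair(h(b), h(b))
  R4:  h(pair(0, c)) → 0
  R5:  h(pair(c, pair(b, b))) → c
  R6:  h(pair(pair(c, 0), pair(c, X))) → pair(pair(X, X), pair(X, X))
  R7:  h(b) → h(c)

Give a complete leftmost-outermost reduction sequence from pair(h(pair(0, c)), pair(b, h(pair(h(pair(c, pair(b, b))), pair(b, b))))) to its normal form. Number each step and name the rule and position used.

1. pair(h(pair(0, c)), pair(b, h(pair(h(pair(c, pair(b, b))), pair(b, b)))))  →  pair(0, pair(b, h(pair(h(pair(c, pair(b, b))), pair(b, b)))))   [R4 at 1]
2. pair(0, pair(b, h(pair(h(pair(c, pair(b, b))), pair(b, b)))))  →  pair(0, pair(b, h(pair(c, pair(b, b)))))   [R5 at 2.2.1.1]
3. pair(0, pair(b, h(pair(c, pair(b, b)))))  →  pair(0, pair(b, c))   [R5 at 2.2]

pair(0, pair(b, c))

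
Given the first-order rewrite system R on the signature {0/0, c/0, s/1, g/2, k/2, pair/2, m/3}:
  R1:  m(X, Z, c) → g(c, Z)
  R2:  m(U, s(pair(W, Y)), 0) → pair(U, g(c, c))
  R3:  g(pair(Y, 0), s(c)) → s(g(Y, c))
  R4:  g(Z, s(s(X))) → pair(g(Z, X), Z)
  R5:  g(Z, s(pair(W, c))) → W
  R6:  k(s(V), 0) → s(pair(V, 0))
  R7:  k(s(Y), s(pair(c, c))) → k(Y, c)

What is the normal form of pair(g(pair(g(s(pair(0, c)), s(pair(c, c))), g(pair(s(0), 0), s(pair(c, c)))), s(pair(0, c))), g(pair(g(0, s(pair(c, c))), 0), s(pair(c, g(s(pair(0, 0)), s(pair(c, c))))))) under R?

pair(0, c)

1. pair(g(pair(g(s(pair(0, c)), s(pair(c, c))), g(pair(s(0), 0), s(pair(c, c)))), s(pair(0, c))), g(pair(g(0, s(pair(c, c))), 0), s(pair(c, g(s(pair(0, 0)), s(pair(c, c)))))))  →  pair(0, g(pair(g(0, s(pair(c, c))), 0), s(pair(c, g(s(pair(0, 0)), s(pair(c, c)))))))   [R5 at 1]
2. pair(0, g(pair(g(0, s(pair(c, c))), 0), s(pair(c, g(s(pair(0, 0)), s(pair(c, c)))))))  →  pair(0, g(pair(c, 0), s(pair(c, g(s(pair(0, 0)), s(pair(c, c)))))))   [R5 at 2.1.1]
3. pair(0, g(pair(c, 0), s(pair(c, g(s(pair(0, 0)), s(pair(c, c)))))))  →  pair(0, g(pair(c, 0), s(pair(c, c))))   [R5 at 2.2.1.2]
4. pair(0, g(pair(c, 0), s(pair(c, c))))  →  pair(0, c)   [R5 at 2]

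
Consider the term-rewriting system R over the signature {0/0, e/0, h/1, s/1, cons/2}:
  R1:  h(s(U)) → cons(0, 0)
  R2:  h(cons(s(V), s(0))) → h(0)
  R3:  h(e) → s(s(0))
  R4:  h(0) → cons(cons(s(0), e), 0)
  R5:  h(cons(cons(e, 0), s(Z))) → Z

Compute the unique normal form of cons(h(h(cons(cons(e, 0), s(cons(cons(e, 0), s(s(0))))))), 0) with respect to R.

1. cons(h(h(cons(cons(e, 0), s(cons(cons(e, 0), s(s(0))))))), 0)  →  cons(h(cons(cons(e, 0), s(s(0)))), 0)   [R5 at 1.1]
2. cons(h(cons(cons(e, 0), s(s(0)))), 0)  →  cons(s(0), 0)   [R5 at 1]

cons(s(0), 0)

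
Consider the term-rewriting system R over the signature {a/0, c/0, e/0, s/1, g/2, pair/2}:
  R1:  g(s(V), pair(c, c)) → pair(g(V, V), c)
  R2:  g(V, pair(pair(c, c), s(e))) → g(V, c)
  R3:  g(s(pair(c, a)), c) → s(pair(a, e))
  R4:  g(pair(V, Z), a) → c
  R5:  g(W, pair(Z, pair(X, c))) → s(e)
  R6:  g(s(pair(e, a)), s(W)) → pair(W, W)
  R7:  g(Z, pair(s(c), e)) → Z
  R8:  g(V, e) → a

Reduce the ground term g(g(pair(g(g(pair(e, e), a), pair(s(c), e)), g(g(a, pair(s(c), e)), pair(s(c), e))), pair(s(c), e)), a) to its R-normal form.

c

1. g(g(pair(g(g(pair(e, e), a), pair(s(c), e)), g(g(a, pair(s(c), e)), pair(s(c), e))), pair(s(c), e)), a)  →  g(pair(g(g(pair(e, e), a), pair(s(c), e)), g(g(a, pair(s(c), e)), pair(s(c), e))), a)   [R7 at 1]
2. g(pair(g(g(pair(e, e), a), pair(s(c), e)), g(g(a, pair(s(c), e)), pair(s(c), e))), a)  →  c   [R4 at ε]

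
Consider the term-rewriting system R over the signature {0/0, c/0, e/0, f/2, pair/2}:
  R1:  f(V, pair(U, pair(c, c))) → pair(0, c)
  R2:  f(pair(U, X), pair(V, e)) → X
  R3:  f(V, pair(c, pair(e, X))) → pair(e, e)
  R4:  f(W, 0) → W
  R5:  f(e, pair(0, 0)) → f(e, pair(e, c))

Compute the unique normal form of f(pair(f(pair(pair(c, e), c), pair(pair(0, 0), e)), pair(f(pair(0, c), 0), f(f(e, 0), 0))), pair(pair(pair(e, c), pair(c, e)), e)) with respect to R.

1. f(pair(f(pair(pair(c, e), c), pair(pair(0, 0), e)), pair(f(pair(0, c), 0), f(f(e, 0), 0))), pair(pair(pair(e, c), pair(c, e)), e))  →  pair(f(pair(0, c), 0), f(f(e, 0), 0))   [R2 at ε]
2. pair(f(pair(0, c), 0), f(f(e, 0), 0))  →  pair(pair(0, c), f(f(e, 0), 0))   [R4 at 1]
3. pair(pair(0, c), f(f(e, 0), 0))  →  pair(pair(0, c), f(e, 0))   [R4 at 2]
4. pair(pair(0, c), f(e, 0))  →  pair(pair(0, c), e)   [R4 at 2]

pair(pair(0, c), e)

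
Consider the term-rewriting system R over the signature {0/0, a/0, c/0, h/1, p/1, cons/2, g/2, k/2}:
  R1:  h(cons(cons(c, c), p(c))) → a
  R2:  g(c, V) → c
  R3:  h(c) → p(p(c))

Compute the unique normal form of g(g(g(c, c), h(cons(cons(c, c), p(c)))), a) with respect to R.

c

1. g(g(g(c, c), h(cons(cons(c, c), p(c)))), a)  →  g(g(c, h(cons(cons(c, c), p(c)))), a)   [R2 at 1.1]
2. g(g(c, h(cons(cons(c, c), p(c)))), a)  →  g(c, a)   [R2 at 1]
3. g(c, a)  →  c   [R2 at ε]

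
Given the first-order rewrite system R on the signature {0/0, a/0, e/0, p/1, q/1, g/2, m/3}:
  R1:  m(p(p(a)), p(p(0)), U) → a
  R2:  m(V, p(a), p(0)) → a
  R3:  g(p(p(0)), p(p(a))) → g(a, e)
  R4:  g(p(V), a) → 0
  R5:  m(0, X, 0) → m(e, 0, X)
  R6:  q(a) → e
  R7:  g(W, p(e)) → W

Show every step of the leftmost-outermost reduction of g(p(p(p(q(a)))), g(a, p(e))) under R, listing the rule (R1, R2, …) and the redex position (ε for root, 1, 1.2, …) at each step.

0

1. g(p(p(p(q(a)))), g(a, p(e)))  →  g(p(p(p(e))), g(a, p(e)))   [R6 at 1.1.1.1]
2. g(p(p(p(e))), g(a, p(e)))  →  g(p(p(p(e))), a)   [R7 at 2]
3. g(p(p(p(e))), a)  →  0   [R4 at ε]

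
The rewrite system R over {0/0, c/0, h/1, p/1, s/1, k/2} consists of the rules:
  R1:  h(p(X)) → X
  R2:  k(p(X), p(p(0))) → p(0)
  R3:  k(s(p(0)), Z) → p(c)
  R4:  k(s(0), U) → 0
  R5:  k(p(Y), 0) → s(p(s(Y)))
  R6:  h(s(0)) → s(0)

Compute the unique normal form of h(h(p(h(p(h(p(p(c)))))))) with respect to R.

1. h(h(p(h(p(h(p(p(c))))))))  →  h(h(p(h(p(p(c))))))   [R1 at 1]
2. h(h(p(h(p(p(c))))))  →  h(h(p(p(c))))   [R1 at 1]
3. h(h(p(p(c))))  →  h(p(c))   [R1 at 1]
4. h(p(c))  →  c   [R1 at ε]

c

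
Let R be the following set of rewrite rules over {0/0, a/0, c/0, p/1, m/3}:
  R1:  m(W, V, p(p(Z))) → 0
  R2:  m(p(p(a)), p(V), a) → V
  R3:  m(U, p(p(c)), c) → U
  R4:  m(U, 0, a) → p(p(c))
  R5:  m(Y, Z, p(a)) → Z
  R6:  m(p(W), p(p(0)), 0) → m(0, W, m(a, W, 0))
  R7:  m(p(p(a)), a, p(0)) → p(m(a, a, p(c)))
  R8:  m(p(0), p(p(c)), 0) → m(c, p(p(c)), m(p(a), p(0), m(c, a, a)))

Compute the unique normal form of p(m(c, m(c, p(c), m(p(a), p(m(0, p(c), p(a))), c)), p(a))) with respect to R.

1. p(m(c, m(c, p(c), m(p(a), p(m(0, p(c), p(a))), c)), p(a)))  →  p(m(c, p(c), m(p(a), p(m(0, p(c), p(a))), c)))   [R5 at 1]
2. p(m(c, p(c), m(p(a), p(m(0, p(c), p(a))), c)))  →  p(m(c, p(c), m(p(a), p(p(c)), c)))   [R5 at 1.3.2.1]
3. p(m(c, p(c), m(p(a), p(p(c)), c)))  →  p(m(c, p(c), p(a)))   [R3 at 1.3]
4. p(m(c, p(c), p(a)))  →  p(p(c))   [R5 at 1]

p(p(c))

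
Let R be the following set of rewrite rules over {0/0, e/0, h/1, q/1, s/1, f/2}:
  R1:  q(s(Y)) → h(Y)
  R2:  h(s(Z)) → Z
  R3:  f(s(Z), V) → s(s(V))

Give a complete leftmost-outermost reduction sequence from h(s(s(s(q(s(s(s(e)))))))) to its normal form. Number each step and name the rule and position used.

1. h(s(s(s(q(s(s(s(e))))))))  →  s(s(q(s(s(s(e))))))   [R2 at ε]
2. s(s(q(s(s(s(e))))))  →  s(s(h(s(s(e)))))   [R1 at 1.1]
3. s(s(h(s(s(e)))))  →  s(s(s(e)))   [R2 at 1.1]

s(s(s(e)))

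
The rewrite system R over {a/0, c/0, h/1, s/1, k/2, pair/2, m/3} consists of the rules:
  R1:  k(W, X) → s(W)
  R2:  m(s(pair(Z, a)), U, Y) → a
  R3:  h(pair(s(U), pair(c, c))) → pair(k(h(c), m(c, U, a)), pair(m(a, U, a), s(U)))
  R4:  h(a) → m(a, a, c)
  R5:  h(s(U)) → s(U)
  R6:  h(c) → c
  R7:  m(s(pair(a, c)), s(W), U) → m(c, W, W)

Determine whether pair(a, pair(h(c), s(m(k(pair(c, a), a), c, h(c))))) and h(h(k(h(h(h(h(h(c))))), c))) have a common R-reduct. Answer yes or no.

Reduce t₁ = pair(a, pair(h(c), s(m(k(pair(c, a), a), c, h(c))))):
1. pair(a, pair(h(c), s(m(k(pair(c, a), a), c, h(c)))))  →  pair(a, pair(c, s(m(k(pair(c, a), a), c, h(c)))))   [R6 at 2.1]
2. pair(a, pair(c, s(m(k(pair(c, a), a), c, h(c)))))  →  pair(a, pair(c, s(m(s(pair(c, a)), c, h(c)))))   [R1 at 2.2.1.1]
3. pair(a, pair(c, s(m(s(pair(c, a)), c, h(c)))))  →  pair(a, pair(c, s(a)))   [R2 at 2.2.1]

Reduce t₂ = h(h(k(h(h(h(h(h(c))))), c))):
1. h(h(k(h(h(h(h(h(c))))), c)))  →  h(h(s(h(h(h(h(h(c))))))))   [R1 at 1.1]
2. h(h(s(h(h(h(h(h(c))))))))  →  h(s(h(h(h(h(h(c)))))))   [R5 at 1]
3. h(s(h(h(h(h(h(c)))))))  →  s(h(h(h(h(h(c))))))   [R5 at ε]
4. s(h(h(h(h(h(c))))))  →  s(h(h(h(h(c)))))   [R6 at 1.1.1.1.1]
5. s(h(h(h(h(c)))))  →  s(h(h(h(c))))   [R6 at 1.1.1.1]
6. s(h(h(h(c))))  →  s(h(h(c)))   [R6 at 1.1.1]
7. s(h(h(c)))  →  s(h(c))   [R6 at 1.1]
8. s(h(c))  →  s(c)   [R6 at 1]

no — NF(t₁) = pair(a, pair(c, s(a))), NF(t₂) = s(c)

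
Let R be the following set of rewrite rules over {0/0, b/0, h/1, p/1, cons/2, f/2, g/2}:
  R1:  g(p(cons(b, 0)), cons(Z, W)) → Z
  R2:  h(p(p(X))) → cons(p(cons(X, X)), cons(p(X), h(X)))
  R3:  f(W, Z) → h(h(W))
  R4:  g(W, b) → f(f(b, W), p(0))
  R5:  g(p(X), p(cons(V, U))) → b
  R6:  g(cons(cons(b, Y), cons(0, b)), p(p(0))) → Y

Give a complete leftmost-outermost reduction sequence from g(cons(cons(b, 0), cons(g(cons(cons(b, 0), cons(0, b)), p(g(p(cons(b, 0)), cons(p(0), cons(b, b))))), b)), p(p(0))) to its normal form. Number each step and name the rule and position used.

1. g(cons(cons(b, 0), cons(g(cons(cons(b, 0), cons(0, b)), p(g(p(cons(b, 0)), cons(p(0), cons(b, b))))), b)), p(p(0)))  →  g(cons(cons(b, 0), cons(g(cons(cons(b, 0), cons(0, b)), p(p(0))), b)), p(p(0)))   [R1 at 1.2.1.2.1]
2. g(cons(cons(b, 0), cons(g(cons(cons(b, 0), cons(0, b)), p(p(0))), b)), p(p(0)))  →  g(cons(cons(b, 0), cons(0, b)), p(p(0)))   [R6 at 1.2.1]
3. g(cons(cons(b, 0), cons(0, b)), p(p(0)))  →  0   [R6 at ε]

0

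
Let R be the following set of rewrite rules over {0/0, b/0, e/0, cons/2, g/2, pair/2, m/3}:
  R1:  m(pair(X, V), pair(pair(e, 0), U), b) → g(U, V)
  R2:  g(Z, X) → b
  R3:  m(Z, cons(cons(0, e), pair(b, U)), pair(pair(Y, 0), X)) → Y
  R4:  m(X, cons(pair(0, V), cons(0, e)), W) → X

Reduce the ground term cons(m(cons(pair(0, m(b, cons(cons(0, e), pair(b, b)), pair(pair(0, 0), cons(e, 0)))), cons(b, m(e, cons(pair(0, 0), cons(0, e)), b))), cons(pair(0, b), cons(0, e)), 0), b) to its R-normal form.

1. cons(m(cons(pair(0, m(b, cons(cons(0, e), pair(b, b)), pair(pair(0, 0), cons(e, 0)))), cons(b, m(e, cons(pair(0, 0), cons(0, e)), b))), cons(pair(0, b), cons(0, e)), 0), b)  →  cons(cons(pair(0, m(b, cons(cons(0, e), pair(b, b)), pair(pair(0, 0), cons(e, 0)))), cons(b, m(e, cons(pair(0, 0), cons(0, e)), b))), b)   [R4 at 1]
2. cons(cons(pair(0, m(b, cons(cons(0, e), pair(b, b)), pair(pair(0, 0), cons(e, 0)))), cons(b, m(e, cons(pair(0, 0), cons(0, e)), b))), b)  →  cons(cons(pair(0, 0), cons(b, m(e, cons(pair(0, 0), cons(0, e)), b))), b)   [R3 at 1.1.2]
3. cons(cons(pair(0, 0), cons(b, m(e, cons(pair(0, 0), cons(0, e)), b))), b)  →  cons(cons(pair(0, 0), cons(b, e)), b)   [R4 at 1.2.2]

cons(cons(pair(0, 0), cons(b, e)), b)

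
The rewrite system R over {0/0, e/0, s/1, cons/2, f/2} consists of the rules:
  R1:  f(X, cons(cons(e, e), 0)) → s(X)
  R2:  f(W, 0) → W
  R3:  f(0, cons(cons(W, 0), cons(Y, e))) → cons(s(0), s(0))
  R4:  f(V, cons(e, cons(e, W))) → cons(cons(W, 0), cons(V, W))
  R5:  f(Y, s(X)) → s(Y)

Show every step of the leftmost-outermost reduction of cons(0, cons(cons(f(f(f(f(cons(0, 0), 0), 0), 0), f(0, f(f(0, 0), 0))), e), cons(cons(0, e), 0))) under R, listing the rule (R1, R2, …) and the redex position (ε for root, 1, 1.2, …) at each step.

cons(0, cons(cons(cons(0, 0), e), cons(cons(0, e), 0)))

1. cons(0, cons(cons(f(f(f(f(cons(0, 0), 0), 0), 0), f(0, f(f(0, 0), 0))), e), cons(cons(0, e), 0)))  →  cons(0, cons(cons(f(f(f(cons(0, 0), 0), 0), f(0, f(f(0, 0), 0))), e), cons(cons(0, e), 0)))   [R2 at 2.1.1.1]
2. cons(0, cons(cons(f(f(f(cons(0, 0), 0), 0), f(0, f(f(0, 0), 0))), e), cons(cons(0, e), 0)))  →  cons(0, cons(cons(f(f(cons(0, 0), 0), f(0, f(f(0, 0), 0))), e), cons(cons(0, e), 0)))   [R2 at 2.1.1.1]
3. cons(0, cons(cons(f(f(cons(0, 0), 0), f(0, f(f(0, 0), 0))), e), cons(cons(0, e), 0)))  →  cons(0, cons(cons(f(cons(0, 0), f(0, f(f(0, 0), 0))), e), cons(cons(0, e), 0)))   [R2 at 2.1.1.1]
4. cons(0, cons(cons(f(cons(0, 0), f(0, f(f(0, 0), 0))), e), cons(cons(0, e), 0)))  →  cons(0, cons(cons(f(cons(0, 0), f(0, f(0, 0))), e), cons(cons(0, e), 0)))   [R2 at 2.1.1.2.2]
5. cons(0, cons(cons(f(cons(0, 0), f(0, f(0, 0))), e), cons(cons(0, e), 0)))  →  cons(0, cons(cons(f(cons(0, 0), f(0, 0)), e), cons(cons(0, e), 0)))   [R2 at 2.1.1.2.2]
6. cons(0, cons(cons(f(cons(0, 0), f(0, 0)), e), cons(cons(0, e), 0)))  →  cons(0, cons(cons(f(cons(0, 0), 0), e), cons(cons(0, e), 0)))   [R2 at 2.1.1.2]
7. cons(0, cons(cons(f(cons(0, 0), 0), e), cons(cons(0, e), 0)))  →  cons(0, cons(cons(cons(0, 0), e), cons(cons(0, e), 0)))   [R2 at 2.1.1]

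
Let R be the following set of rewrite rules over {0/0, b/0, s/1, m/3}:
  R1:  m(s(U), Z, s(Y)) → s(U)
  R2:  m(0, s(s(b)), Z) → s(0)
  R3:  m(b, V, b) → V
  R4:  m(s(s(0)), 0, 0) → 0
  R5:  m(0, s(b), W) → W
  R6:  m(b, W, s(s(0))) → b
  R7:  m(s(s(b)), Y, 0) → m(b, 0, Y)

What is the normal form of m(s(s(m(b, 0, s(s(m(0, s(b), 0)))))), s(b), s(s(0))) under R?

s(s(b))

1. m(s(s(m(b, 0, s(s(m(0, s(b), 0)))))), s(b), s(s(0)))  →  s(s(m(b, 0, s(s(m(0, s(b), 0))))))   [R1 at ε]
2. s(s(m(b, 0, s(s(m(0, s(b), 0))))))  →  s(s(m(b, 0, s(s(0)))))   [R5 at 1.1.3.1.1]
3. s(s(m(b, 0, s(s(0)))))  →  s(s(b))   [R6 at 1.1]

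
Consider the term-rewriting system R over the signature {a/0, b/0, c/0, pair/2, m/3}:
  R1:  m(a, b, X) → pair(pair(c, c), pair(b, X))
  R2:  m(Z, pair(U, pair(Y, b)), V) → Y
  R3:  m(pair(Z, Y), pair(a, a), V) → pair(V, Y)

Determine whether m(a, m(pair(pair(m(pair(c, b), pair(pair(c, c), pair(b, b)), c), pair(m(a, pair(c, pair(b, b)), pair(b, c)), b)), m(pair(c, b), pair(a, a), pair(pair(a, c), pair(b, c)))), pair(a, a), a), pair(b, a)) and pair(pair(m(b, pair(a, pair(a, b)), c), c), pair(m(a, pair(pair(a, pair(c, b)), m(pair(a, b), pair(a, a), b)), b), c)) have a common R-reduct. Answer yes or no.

yes — NF(t₁) = pair(pair(a, c), pair(b, c)), NF(t₂) = pair(pair(a, c), pair(b, c))

Reduce t₁ = m(a, m(pair(pair(m(pair(c, b), pair(pair(c, c), pair(b, b)), c), pair(m(a, pair(c, pair(b, b)), pair(b, c)), b)), m(pair(c, b), pair(a, a), pair(pair(a, c), pair(b, c)))), pair(a, a), a), pair(b, a)):
1. m(a, m(pair(pair(m(pair(c, b), pair(pair(c, c), pair(b, b)), c), pair(m(a, pair(c, pair(b, b)), pair(b, c)), b)), m(pair(c, b), pair(a, a), pair(pair(a, c), pair(b, c)))), pair(a, a), a), pair(b, a))  →  m(a, pair(a, m(pair(c, b), pair(a, a), pair(pair(a, c), pair(b, c)))), pair(b, a))   [R3 at 2]
2. m(a, pair(a, m(pair(c, b), pair(a, a), pair(pair(a, c), pair(b, c)))), pair(b, a))  →  m(a, pair(a, pair(pair(pair(a, c), pair(b, c)), b)), pair(b, a))   [R3 at 2.2]
3. m(a, pair(a, pair(pair(pair(a, c), pair(b, c)), b)), pair(b, a))  →  pair(pair(a, c), pair(b, c))   [R2 at ε]

Reduce t₂ = pair(pair(m(b, pair(a, pair(a, b)), c), c), pair(m(a, pair(pair(a, pair(c, b)), m(pair(a, b), pair(a, a), b)), b), c)):
1. pair(pair(m(b, pair(a, pair(a, b)), c), c), pair(m(a, pair(pair(a, pair(c, b)), m(pair(a, b), pair(a, a), b)), b), c))  →  pair(pair(a, c), pair(m(a, pair(pair(a, pair(c, b)), m(pair(a, b), pair(a, a), b)), b), c))   [R2 at 1.1]
2. pair(pair(a, c), pair(m(a, pair(pair(a, pair(c, b)), m(pair(a, b), pair(a, a), b)), b), c))  →  pair(pair(a, c), pair(m(a, pair(pair(a, pair(c, b)), pair(b, b)), b), c))   [R3 at 2.1.2.2]
3. pair(pair(a, c), pair(m(a, pair(pair(a, pair(c, b)), pair(b, b)), b), c))  →  pair(pair(a, c), pair(b, c))   [R2 at 2.1]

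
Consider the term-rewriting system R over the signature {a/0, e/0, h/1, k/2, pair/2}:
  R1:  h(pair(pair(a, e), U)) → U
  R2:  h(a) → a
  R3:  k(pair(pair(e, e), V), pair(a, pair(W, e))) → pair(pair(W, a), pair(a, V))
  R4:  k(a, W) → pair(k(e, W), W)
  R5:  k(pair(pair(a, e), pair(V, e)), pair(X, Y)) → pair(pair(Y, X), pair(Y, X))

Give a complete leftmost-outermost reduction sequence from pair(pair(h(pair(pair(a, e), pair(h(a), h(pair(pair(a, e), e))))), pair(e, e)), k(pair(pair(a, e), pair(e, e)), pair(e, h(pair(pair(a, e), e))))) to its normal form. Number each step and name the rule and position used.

1. pair(pair(h(pair(pair(a, e), pair(h(a), h(pair(pair(a, e), e))))), pair(e, e)), k(pair(pair(a, e), pair(e, e)), pair(e, h(pair(pair(a, e), e)))))  →  pair(pair(pair(h(a), h(pair(pair(a, e), e))), pair(e, e)), k(pair(pair(a, e), pair(e, e)), pair(e, h(pair(pair(a, e), e)))))   [R1 at 1.1]
2. pair(pair(pair(h(a), h(pair(pair(a, e), e))), pair(e, e)), k(pair(pair(a, e), pair(e, e)), pair(e, h(pair(pair(a, e), e)))))  →  pair(pair(pair(a, h(pair(pair(a, e), e))), pair(e, e)), k(pair(pair(a, e), pair(e, e)), pair(e, h(pair(pair(a, e), e)))))   [R2 at 1.1.1]
3. pair(pair(pair(a, h(pair(pair(a, e), e))), pair(e, e)), k(pair(pair(a, e), pair(e, e)), pair(e, h(pair(pair(a, e), e)))))  →  pair(pair(pair(a, e), pair(e, e)), k(pair(pair(a, e), pair(e, e)), pair(e, h(pair(pair(a, e), e)))))   [R1 at 1.1.2]
4. pair(pair(pair(a, e), pair(e, e)), k(pair(pair(a, e), pair(e, e)), pair(e, h(pair(pair(a, e), e)))))  →  pair(pair(pair(a, e), pair(e, e)), pair(pair(h(pair(pair(a, e), e)), e), pair(h(pair(pair(a, e), e)), e)))   [R5 at 2]
5. pair(pair(pair(a, e), pair(e, e)), pair(pair(h(pair(pair(a, e), e)), e), pair(h(pair(pair(a, e), e)), e)))  →  pair(pair(pair(a, e), pair(e, e)), pair(pair(e, e), pair(h(pair(pair(a, e), e)), e)))   [R1 at 2.1.1]
6. pair(pair(pair(a, e), pair(e, e)), pair(pair(e, e), pair(h(pair(pair(a, e), e)), e)))  →  pair(pair(pair(a, e), pair(e, e)), pair(pair(e, e), pair(e, e)))   [R1 at 2.2.1]

pair(pair(pair(a, e), pair(e, e)), pair(pair(e, e), pair(e, e)))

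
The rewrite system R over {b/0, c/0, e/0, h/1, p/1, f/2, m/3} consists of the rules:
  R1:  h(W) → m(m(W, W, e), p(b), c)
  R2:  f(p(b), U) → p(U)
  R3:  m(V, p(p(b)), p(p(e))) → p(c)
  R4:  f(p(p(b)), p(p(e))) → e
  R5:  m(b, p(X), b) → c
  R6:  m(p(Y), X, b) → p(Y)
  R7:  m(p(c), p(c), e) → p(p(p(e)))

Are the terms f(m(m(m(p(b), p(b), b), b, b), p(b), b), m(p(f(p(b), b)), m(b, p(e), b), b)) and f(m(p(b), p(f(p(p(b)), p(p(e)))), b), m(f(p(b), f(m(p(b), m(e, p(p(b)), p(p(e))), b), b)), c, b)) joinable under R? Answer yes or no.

yes — NF(t₁) = p(p(p(b))), NF(t₂) = p(p(p(b)))

Reduce t₁ = f(m(m(m(p(b), p(b), b), b, b), p(b), b), m(p(f(p(b), b)), m(b, p(e), b), b)):
1. f(m(m(m(p(b), p(b), b), b, b), p(b), b), m(p(f(p(b), b)), m(b, p(e), b), b))  →  f(m(m(p(b), b, b), p(b), b), m(p(f(p(b), b)), m(b, p(e), b), b))   [R6 at 1.1.1]
2. f(m(m(p(b), b, b), p(b), b), m(p(f(p(b), b)), m(b, p(e), b), b))  →  f(m(p(b), p(b), b), m(p(f(p(b), b)), m(b, p(e), b), b))   [R6 at 1.1]
3. f(m(p(b), p(b), b), m(p(f(p(b), b)), m(b, p(e), b), b))  →  f(p(b), m(p(f(p(b), b)), m(b, p(e), b), b))   [R6 at 1]
4. f(p(b), m(p(f(p(b), b)), m(b, p(e), b), b))  →  p(m(p(f(p(b), b)), m(b, p(e), b), b))   [R2 at ε]
5. p(m(p(f(p(b), b)), m(b, p(e), b), b))  →  p(p(f(p(b), b)))   [R6 at 1]
6. p(p(f(p(b), b)))  →  p(p(p(b)))   [R2 at 1.1]

Reduce t₂ = f(m(p(b), p(f(p(p(b)), p(p(e)))), b), m(f(p(b), f(m(p(b), m(e, p(p(b)), p(p(e))), b), b)), c, b)):
1. f(m(p(b), p(f(p(p(b)), p(p(e)))), b), m(f(p(b), f(m(p(b), m(e, p(p(b)), p(p(e))), b), b)), c, b))  →  f(p(b), m(f(p(b), f(m(p(b), m(e, p(p(b)), p(p(e))), b), b)), c, b))   [R6 at 1]
2. f(p(b), m(f(p(b), f(m(p(b), m(e, p(p(b)), p(p(e))), b), b)), c, b))  →  p(m(f(p(b), f(m(p(b), m(e, p(p(b)), p(p(e))), b), b)), c, b))   [R2 at ε]
3. p(m(f(p(b), f(m(p(b), m(e, p(p(b)), p(p(e))), b), b)), c, b))  →  p(m(p(f(m(p(b), m(e, p(p(b)), p(p(e))), b), b)), c, b))   [R2 at 1.1]
4. p(m(p(f(m(p(b), m(e, p(p(b)), p(p(e))), b), b)), c, b))  →  p(p(f(m(p(b), m(e, p(p(b)), p(p(e))), b), b)))   [R6 at 1]
5. p(p(f(m(p(b), m(e, p(p(b)), p(p(e))), b), b)))  →  p(p(f(p(b), b)))   [R6 at 1.1.1]
6. p(p(f(p(b), b)))  →  p(p(p(b)))   [R2 at 1.1]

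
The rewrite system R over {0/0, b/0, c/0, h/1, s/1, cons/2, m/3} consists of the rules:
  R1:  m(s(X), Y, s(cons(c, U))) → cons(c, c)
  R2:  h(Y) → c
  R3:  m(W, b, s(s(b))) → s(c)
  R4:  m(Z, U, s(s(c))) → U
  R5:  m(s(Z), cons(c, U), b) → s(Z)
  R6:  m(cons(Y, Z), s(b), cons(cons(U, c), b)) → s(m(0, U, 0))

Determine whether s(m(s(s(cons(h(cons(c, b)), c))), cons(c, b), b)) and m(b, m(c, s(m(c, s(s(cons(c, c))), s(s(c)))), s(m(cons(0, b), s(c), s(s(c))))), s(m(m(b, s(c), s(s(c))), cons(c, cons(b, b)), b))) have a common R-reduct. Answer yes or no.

Reduce t₁ = s(m(s(s(cons(h(cons(c, b)), c))), cons(c, b), b)):
1. s(m(s(s(cons(h(cons(c, b)), c))), cons(c, b), b))  →  s(s(s(cons(h(cons(c, b)), c))))   [R5 at 1]
2. s(s(s(cons(h(cons(c, b)), c))))  →  s(s(s(cons(c, c))))   [R2 at 1.1.1.1]

Reduce t₂ = m(b, m(c, s(m(c, s(s(cons(c, c))), s(s(c)))), s(m(cons(0, b), s(c), s(s(c))))), s(m(m(b, s(c), s(s(c))), cons(c, cons(b, b)), b))):
1. m(b, m(c, s(m(c, s(s(cons(c, c))), s(s(c)))), s(m(cons(0, b), s(c), s(s(c))))), s(m(m(b, s(c), s(s(c))), cons(c, cons(b, b)), b)))  →  m(b, m(c, s(s(s(cons(c, c)))), s(m(cons(0, b), s(c), s(s(c))))), s(m(m(b, s(c), s(s(c))), cons(c, cons(b, b)), b)))   [R4 at 2.2.1]
2. m(b, m(c, s(s(s(cons(c, c)))), s(m(cons(0, b), s(c), s(s(c))))), s(m(m(b, s(c), s(s(c))), cons(c, cons(b, b)), b)))  →  m(b, m(c, s(s(s(cons(c, c)))), s(s(c))), s(m(m(b, s(c), s(s(c))), cons(c, cons(b, b)), b)))   [R4 at 2.3.1]
3. m(b, m(c, s(s(s(cons(c, c)))), s(s(c))), s(m(m(b, s(c), s(s(c))), cons(c, cons(b, b)), b)))  →  m(b, s(s(s(cons(c, c)))), s(m(m(b, s(c), s(s(c))), cons(c, cons(b, b)), b)))   [R4 at 2]
4. m(b, s(s(s(cons(c, c)))), s(m(m(b, s(c), s(s(c))), cons(c, cons(b, b)), b)))  →  m(b, s(s(s(cons(c, c)))), s(m(s(c), cons(c, cons(b, b)), b)))   [R4 at 3.1.1]
5. m(b, s(s(s(cons(c, c)))), s(m(s(c), cons(c, cons(b, b)), b)))  →  m(b, s(s(s(cons(c, c)))), s(s(c)))   [R5 at 3.1]
6. m(b, s(s(s(cons(c, c)))), s(s(c)))  →  s(s(s(cons(c, c))))   [R4 at ε]

yes — NF(t₁) = s(s(s(cons(c, c)))), NF(t₂) = s(s(s(cons(c, c))))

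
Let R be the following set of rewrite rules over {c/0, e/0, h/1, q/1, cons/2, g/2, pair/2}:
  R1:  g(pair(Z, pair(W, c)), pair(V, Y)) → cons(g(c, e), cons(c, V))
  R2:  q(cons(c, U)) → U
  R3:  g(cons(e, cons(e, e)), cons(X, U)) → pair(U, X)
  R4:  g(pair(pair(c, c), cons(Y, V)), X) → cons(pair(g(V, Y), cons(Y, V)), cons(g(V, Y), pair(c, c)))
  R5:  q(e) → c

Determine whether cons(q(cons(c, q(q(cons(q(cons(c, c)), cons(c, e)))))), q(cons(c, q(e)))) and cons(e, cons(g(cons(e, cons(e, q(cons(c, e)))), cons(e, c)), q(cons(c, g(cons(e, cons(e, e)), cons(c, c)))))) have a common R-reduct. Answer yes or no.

no — NF(t₁) = cons(e, c), NF(t₂) = cons(e, cons(pair(c, e), pair(c, c)))

Reduce t₁ = cons(q(cons(c, q(q(cons(q(cons(c, c)), cons(c, e)))))), q(cons(c, q(e)))):
1. cons(q(cons(c, q(q(cons(q(cons(c, c)), cons(c, e)))))), q(cons(c, q(e))))  →  cons(q(q(cons(q(cons(c, c)), cons(c, e)))), q(cons(c, q(e))))   [R2 at 1]
2. cons(q(q(cons(q(cons(c, c)), cons(c, e)))), q(cons(c, q(e))))  →  cons(q(q(cons(c, cons(c, e)))), q(cons(c, q(e))))   [R2 at 1.1.1.1]
3. cons(q(q(cons(c, cons(c, e)))), q(cons(c, q(e))))  →  cons(q(cons(c, e)), q(cons(c, q(e))))   [R2 at 1.1]
4. cons(q(cons(c, e)), q(cons(c, q(e))))  →  cons(e, q(cons(c, q(e))))   [R2 at 1]
5. cons(e, q(cons(c, q(e))))  →  cons(e, q(e))   [R2 at 2]
6. cons(e, q(e))  →  cons(e, c)   [R5 at 2]

Reduce t₂ = cons(e, cons(g(cons(e, cons(e, q(cons(c, e)))), cons(e, c)), q(cons(c, g(cons(e, cons(e, e)), cons(c, c)))))):
1. cons(e, cons(g(cons(e, cons(e, q(cons(c, e)))), cons(e, c)), q(cons(c, g(cons(e, cons(e, e)), cons(c, c))))))  →  cons(e, cons(g(cons(e, cons(e, e)), cons(e, c)), q(cons(c, g(cons(e, cons(e, e)), cons(c, c))))))   [R2 at 2.1.1.2.2]
2. cons(e, cons(g(cons(e, cons(e, e)), cons(e, c)), q(cons(c, g(cons(e, cons(e, e)), cons(c, c))))))  →  cons(e, cons(pair(c, e), q(cons(c, g(cons(e, cons(e, e)), cons(c, c))))))   [R3 at 2.1]
3. cons(e, cons(pair(c, e), q(cons(c, g(cons(e, cons(e, e)), cons(c, c))))))  →  cons(e, cons(pair(c, e), g(cons(e, cons(e, e)), cons(c, c))))   [R2 at 2.2]
4. cons(e, cons(pair(c, e), g(cons(e, cons(e, e)), cons(c, c))))  →  cons(e, cons(pair(c, e), pair(c, c)))   [R3 at 2.2]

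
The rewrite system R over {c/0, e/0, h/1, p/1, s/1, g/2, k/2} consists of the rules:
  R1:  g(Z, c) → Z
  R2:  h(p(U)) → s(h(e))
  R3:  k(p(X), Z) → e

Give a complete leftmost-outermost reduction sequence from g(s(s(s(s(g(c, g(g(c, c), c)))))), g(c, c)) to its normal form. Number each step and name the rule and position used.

1. g(s(s(s(s(g(c, g(g(c, c), c)))))), g(c, c))  →  g(s(s(s(s(g(c, g(c, c)))))), g(c, c))   [R1 at 1.1.1.1.1.2]
2. g(s(s(s(s(g(c, g(c, c)))))), g(c, c))  →  g(s(s(s(s(g(c, c))))), g(c, c))   [R1 at 1.1.1.1.1.2]
3. g(s(s(s(s(g(c, c))))), g(c, c))  →  g(s(s(s(s(c)))), g(c, c))   [R1 at 1.1.1.1.1]
4. g(s(s(s(s(c)))), g(c, c))  →  g(s(s(s(s(c)))), c)   [R1 at 2]
5. g(s(s(s(s(c)))), c)  →  s(s(s(s(c))))   [R1 at ε]

s(s(s(s(c))))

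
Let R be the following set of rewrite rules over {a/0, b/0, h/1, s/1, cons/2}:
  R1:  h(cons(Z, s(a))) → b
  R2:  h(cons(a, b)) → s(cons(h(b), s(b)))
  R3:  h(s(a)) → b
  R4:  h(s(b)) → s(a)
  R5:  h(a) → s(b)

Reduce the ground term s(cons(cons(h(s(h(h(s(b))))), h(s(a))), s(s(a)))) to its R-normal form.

1. s(cons(cons(h(s(h(h(s(b))))), h(s(a))), s(s(a))))  →  s(cons(cons(h(s(h(s(a)))), h(s(a))), s(s(a))))   [R4 at 1.1.1.1.1.1]
2. s(cons(cons(h(s(h(s(a)))), h(s(a))), s(s(a))))  →  s(cons(cons(h(s(b)), h(s(a))), s(s(a))))   [R3 at 1.1.1.1.1]
3. s(cons(cons(h(s(b)), h(s(a))), s(s(a))))  →  s(cons(cons(s(a), h(s(a))), s(s(a))))   [R4 at 1.1.1]
4. s(cons(cons(s(a), h(s(a))), s(s(a))))  →  s(cons(cons(s(a), b), s(s(a))))   [R3 at 1.1.2]

s(cons(cons(s(a), b), s(s(a))))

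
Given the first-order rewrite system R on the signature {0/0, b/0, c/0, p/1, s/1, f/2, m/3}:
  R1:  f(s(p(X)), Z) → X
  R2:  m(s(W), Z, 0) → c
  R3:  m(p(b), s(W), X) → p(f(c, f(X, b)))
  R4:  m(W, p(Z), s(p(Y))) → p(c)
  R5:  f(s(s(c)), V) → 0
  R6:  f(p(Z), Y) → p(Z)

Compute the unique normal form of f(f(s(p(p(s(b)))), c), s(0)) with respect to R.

1. f(f(s(p(p(s(b)))), c), s(0))  →  f(p(s(b)), s(0))   [R1 at 1]
2. f(p(s(b)), s(0))  →  p(s(b))   [R6 at ε]

p(s(b))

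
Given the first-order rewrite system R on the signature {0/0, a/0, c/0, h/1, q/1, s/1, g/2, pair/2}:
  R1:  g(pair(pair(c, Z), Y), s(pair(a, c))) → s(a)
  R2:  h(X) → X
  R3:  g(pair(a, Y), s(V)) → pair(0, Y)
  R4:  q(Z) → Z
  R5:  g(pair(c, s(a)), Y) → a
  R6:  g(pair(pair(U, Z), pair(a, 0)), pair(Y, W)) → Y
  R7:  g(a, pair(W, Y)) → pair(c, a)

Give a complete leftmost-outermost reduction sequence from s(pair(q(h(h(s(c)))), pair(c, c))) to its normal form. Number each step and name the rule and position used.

s(pair(s(c), pair(c, c)))

1. s(pair(q(h(h(s(c)))), pair(c, c)))  →  s(pair(h(h(s(c))), pair(c, c)))   [R4 at 1.1]
2. s(pair(h(h(s(c))), pair(c, c)))  →  s(pair(h(s(c)), pair(c, c)))   [R2 at 1.1]
3. s(pair(h(s(c)), pair(c, c)))  →  s(pair(s(c), pair(c, c)))   [R2 at 1.1]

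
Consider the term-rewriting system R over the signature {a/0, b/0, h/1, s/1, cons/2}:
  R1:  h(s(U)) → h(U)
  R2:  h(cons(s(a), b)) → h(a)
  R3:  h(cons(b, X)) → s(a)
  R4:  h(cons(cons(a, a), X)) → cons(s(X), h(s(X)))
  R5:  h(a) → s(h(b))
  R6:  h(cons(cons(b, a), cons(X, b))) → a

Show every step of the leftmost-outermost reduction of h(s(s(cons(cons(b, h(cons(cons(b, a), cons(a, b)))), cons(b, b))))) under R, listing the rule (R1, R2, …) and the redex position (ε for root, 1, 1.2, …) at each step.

1. h(s(s(cons(cons(b, h(cons(cons(b, a), cons(a, b)))), cons(b, b)))))  →  h(s(cons(cons(b, h(cons(cons(b, a), cons(a, b)))), cons(b, b))))   [R1 at ε]
2. h(s(cons(cons(b, h(cons(cons(b, a), cons(a, b)))), cons(b, b))))  →  h(cons(cons(b, h(cons(cons(b, a), cons(a, b)))), cons(b, b)))   [R1 at ε]
3. h(cons(cons(b, h(cons(cons(b, a), cons(a, b)))), cons(b, b)))  →  h(cons(cons(b, a), cons(b, b)))   [R6 at 1.1.2]
4. h(cons(cons(b, a), cons(b, b)))  →  a   [R6 at ε]

a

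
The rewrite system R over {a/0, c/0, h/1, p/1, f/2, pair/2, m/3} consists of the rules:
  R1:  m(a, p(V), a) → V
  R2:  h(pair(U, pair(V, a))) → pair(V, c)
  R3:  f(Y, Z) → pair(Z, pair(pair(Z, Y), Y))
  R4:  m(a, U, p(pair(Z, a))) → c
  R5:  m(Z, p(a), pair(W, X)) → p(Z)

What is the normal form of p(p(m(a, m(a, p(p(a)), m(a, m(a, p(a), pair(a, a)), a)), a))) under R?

p(p(a))

1. p(p(m(a, m(a, p(p(a)), m(a, m(a, p(a), pair(a, a)), a)), a)))  →  p(p(m(a, m(a, p(p(a)), m(a, p(a), a)), a)))   [R5 at 1.1.2.3.2]
2. p(p(m(a, m(a, p(p(a)), m(a, p(a), a)), a)))  →  p(p(m(a, m(a, p(p(a)), a), a)))   [R1 at 1.1.2.3]
3. p(p(m(a, m(a, p(p(a)), a), a)))  →  p(p(m(a, p(a), a)))   [R1 at 1.1.2]
4. p(p(m(a, p(a), a)))  →  p(p(a))   [R1 at 1.1]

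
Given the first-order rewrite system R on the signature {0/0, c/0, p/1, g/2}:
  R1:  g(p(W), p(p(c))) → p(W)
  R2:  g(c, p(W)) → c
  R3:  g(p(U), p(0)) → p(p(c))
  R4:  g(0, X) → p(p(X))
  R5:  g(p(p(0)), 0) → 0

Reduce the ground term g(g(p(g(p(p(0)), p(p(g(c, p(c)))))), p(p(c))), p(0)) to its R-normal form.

p(p(c))

1. g(g(p(g(p(p(0)), p(p(g(c, p(c)))))), p(p(c))), p(0))  →  g(p(g(p(p(0)), p(p(g(c, p(c)))))), p(0))   [R1 at 1]
2. g(p(g(p(p(0)), p(p(g(c, p(c)))))), p(0))  →  p(p(c))   [R3 at ε]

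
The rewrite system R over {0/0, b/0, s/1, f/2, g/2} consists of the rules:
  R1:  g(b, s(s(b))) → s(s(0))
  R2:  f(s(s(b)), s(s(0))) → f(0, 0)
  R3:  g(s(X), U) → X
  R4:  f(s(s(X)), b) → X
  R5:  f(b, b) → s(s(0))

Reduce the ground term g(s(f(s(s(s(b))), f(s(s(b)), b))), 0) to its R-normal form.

1. g(s(f(s(s(s(b))), f(s(s(b)), b))), 0)  →  f(s(s(s(b))), f(s(s(b)), b))   [R3 at ε]
2. f(s(s(s(b))), f(s(s(b)), b))  →  f(s(s(s(b))), b)   [R4 at 2]
3. f(s(s(s(b))), b)  →  s(b)   [R4 at ε]

s(b)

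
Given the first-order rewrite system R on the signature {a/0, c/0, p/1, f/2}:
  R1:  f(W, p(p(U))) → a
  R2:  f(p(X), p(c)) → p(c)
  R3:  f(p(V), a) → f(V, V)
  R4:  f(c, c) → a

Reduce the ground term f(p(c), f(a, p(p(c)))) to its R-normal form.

1. f(p(c), f(a, p(p(c))))  →  f(p(c), a)   [R1 at 2]
2. f(p(c), a)  →  f(c, c)   [R3 at ε]
3. f(c, c)  →  a   [R4 at ε]

a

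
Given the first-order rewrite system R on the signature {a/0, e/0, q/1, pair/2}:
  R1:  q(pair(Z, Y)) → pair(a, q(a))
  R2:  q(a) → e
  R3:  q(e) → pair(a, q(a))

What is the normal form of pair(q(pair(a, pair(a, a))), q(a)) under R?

1. pair(q(pair(a, pair(a, a))), q(a))  →  pair(pair(a, q(a)), q(a))   [R1 at 1]
2. pair(pair(a, q(a)), q(a))  →  pair(pair(a, e), q(a))   [R2 at 1.2]
3. pair(pair(a, e), q(a))  →  pair(pair(a, e), e)   [R2 at 2]

pair(pair(a, e), e)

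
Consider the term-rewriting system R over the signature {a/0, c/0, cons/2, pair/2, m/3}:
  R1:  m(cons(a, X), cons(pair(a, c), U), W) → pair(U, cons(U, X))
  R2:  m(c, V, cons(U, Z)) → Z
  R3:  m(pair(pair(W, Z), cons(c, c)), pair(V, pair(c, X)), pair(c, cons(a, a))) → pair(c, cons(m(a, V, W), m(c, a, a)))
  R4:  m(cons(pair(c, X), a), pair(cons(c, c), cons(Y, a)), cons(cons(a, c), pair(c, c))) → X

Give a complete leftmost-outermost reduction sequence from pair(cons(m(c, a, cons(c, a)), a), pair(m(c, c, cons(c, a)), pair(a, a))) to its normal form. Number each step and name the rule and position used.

pair(cons(a, a), pair(a, pair(a, a)))

1. pair(cons(m(c, a, cons(c, a)), a), pair(m(c, c, cons(c, a)), pair(a, a)))  →  pair(cons(a, a), pair(m(c, c, cons(c, a)), pair(a, a)))   [R2 at 1.1]
2. pair(cons(a, a), pair(m(c, c, cons(c, a)), pair(a, a)))  →  pair(cons(a, a), pair(a, pair(a, a)))   [R2 at 2.1]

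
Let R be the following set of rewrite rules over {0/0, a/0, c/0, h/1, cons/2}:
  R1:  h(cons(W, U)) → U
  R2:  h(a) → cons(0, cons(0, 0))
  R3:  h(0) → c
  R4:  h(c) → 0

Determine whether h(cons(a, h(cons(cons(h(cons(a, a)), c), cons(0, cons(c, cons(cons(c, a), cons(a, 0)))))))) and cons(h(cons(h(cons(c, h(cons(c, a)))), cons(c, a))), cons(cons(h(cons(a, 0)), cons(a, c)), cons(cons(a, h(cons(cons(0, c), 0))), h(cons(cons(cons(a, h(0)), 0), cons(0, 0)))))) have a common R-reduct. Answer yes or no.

no — NF(t₁) = cons(0, cons(c, cons(cons(c, a), cons(a, 0)))), NF(t₂) = cons(cons(c, a), cons(cons(0, cons(a, c)), cons(cons(a, 0), cons(0, 0))))

Reduce t₁ = h(cons(a, h(cons(cons(h(cons(a, a)), c), cons(0, cons(c, cons(cons(c, a), cons(a, 0)))))))):
1. h(cons(a, h(cons(cons(h(cons(a, a)), c), cons(0, cons(c, cons(cons(c, a), cons(a, 0))))))))  →  h(cons(cons(h(cons(a, a)), c), cons(0, cons(c, cons(cons(c, a), cons(a, 0))))))   [R1 at ε]
2. h(cons(cons(h(cons(a, a)), c), cons(0, cons(c, cons(cons(c, a), cons(a, 0))))))  →  cons(0, cons(c, cons(cons(c, a), cons(a, 0))))   [R1 at ε]

Reduce t₂ = cons(h(cons(h(cons(c, h(cons(c, a)))), cons(c, a))), cons(cons(h(cons(a, 0)), cons(a, c)), cons(cons(a, h(cons(cons(0, c), 0))), h(cons(cons(cons(a, h(0)), 0), cons(0, 0)))))):
1. cons(h(cons(h(cons(c, h(cons(c, a)))), cons(c, a))), cons(cons(h(cons(a, 0)), cons(a, c)), cons(cons(a, h(cons(cons(0, c), 0))), h(cons(cons(cons(a, h(0)), 0), cons(0, 0))))))  →  cons(cons(c, a), cons(cons(h(cons(a, 0)), cons(a, c)), cons(cons(a, h(cons(cons(0, c), 0))), h(cons(cons(cons(a, h(0)), 0), cons(0, 0))))))   [R1 at 1]
2. cons(cons(c, a), cons(cons(h(cons(a, 0)), cons(a, c)), cons(cons(a, h(cons(cons(0, c), 0))), h(cons(cons(cons(a, h(0)), 0), cons(0, 0))))))  →  cons(cons(c, a), cons(cons(0, cons(a, c)), cons(cons(a, h(cons(cons(0, c), 0))), h(cons(cons(cons(a, h(0)), 0), cons(0, 0))))))   [R1 at 2.1.1]
3. cons(cons(c, a), cons(cons(0, cons(a, c)), cons(cons(a, h(cons(cons(0, c), 0))), h(cons(cons(cons(a, h(0)), 0), cons(0, 0))))))  →  cons(cons(c, a), cons(cons(0, cons(a, c)), cons(cons(a, 0), h(cons(cons(cons(a, h(0)), 0), cons(0, 0))))))   [R1 at 2.2.1.2]
4. cons(cons(c, a), cons(cons(0, cons(a, c)), cons(cons(a, 0), h(cons(cons(cons(a, h(0)), 0), cons(0, 0))))))  →  cons(cons(c, a), cons(cons(0, cons(a, c)), cons(cons(a, 0), cons(0, 0))))   [R1 at 2.2.2]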